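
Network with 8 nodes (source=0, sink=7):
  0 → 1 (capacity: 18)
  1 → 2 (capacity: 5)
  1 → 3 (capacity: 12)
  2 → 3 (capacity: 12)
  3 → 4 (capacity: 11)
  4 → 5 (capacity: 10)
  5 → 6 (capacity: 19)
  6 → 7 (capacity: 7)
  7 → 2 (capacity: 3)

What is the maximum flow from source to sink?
Maximum flow = 7

Max flow: 7

Flow assignment:
  0 → 1: 7/18
  1 → 3: 7/12
  3 → 4: 7/11
  4 → 5: 7/10
  5 → 6: 7/19
  6 → 7: 7/7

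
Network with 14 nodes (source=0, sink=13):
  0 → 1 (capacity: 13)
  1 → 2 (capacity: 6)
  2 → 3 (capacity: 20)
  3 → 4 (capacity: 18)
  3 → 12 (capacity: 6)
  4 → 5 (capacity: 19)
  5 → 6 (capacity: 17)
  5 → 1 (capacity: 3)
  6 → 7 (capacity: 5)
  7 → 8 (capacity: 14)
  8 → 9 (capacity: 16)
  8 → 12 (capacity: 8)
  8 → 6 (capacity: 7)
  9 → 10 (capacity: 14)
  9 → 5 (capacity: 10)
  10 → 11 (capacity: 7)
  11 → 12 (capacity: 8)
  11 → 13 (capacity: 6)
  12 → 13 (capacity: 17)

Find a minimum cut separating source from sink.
Min cut value = 6, edges: (1,2)

Min cut value: 6
Partition: S = [0, 1], T = [2, 3, 4, 5, 6, 7, 8, 9, 10, 11, 12, 13]
Cut edges: (1,2)

By max-flow min-cut theorem, max flow = min cut = 6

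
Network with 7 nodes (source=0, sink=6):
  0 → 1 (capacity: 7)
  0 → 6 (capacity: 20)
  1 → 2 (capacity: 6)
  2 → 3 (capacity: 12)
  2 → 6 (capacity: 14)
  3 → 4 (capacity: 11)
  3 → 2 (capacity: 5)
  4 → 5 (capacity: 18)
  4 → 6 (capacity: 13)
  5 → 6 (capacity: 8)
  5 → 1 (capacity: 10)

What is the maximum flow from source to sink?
Maximum flow = 26

Max flow: 26

Flow assignment:
  0 → 1: 6/7
  0 → 6: 20/20
  1 → 2: 6/6
  2 → 6: 6/14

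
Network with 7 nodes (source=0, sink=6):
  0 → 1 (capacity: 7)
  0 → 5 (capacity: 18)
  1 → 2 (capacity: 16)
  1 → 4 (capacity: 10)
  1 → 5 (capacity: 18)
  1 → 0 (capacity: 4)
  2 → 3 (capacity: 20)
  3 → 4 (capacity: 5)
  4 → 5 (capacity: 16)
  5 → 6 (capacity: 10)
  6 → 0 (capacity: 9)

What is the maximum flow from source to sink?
Maximum flow = 10

Max flow: 10

Flow assignment:
  0 → 5: 10/18
  5 → 6: 10/10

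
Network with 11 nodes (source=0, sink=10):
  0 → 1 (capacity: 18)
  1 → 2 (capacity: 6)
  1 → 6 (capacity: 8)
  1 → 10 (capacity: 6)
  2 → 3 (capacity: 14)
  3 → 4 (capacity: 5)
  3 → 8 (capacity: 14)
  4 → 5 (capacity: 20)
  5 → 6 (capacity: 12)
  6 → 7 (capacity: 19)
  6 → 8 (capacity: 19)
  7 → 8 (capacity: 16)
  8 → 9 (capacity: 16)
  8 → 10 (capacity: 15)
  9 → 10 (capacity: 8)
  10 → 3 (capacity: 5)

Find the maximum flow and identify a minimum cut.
Max flow = 18, Min cut edges: (0,1)

Maximum flow: 18
Minimum cut: (0,1)
Partition: S = [0], T = [1, 2, 3, 4, 5, 6, 7, 8, 9, 10]

Max-flow min-cut theorem verified: both equal 18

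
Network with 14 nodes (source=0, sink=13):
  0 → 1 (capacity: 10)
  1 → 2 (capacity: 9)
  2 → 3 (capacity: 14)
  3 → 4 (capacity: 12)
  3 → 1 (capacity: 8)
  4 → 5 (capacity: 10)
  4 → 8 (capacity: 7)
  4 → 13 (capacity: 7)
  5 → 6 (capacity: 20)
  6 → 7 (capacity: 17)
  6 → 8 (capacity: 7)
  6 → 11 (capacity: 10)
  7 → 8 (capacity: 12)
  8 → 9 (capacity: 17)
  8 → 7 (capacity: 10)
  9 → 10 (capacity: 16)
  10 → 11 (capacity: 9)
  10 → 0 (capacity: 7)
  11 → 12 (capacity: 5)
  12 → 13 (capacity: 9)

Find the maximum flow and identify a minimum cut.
Max flow = 9, Min cut edges: (1,2)

Maximum flow: 9
Minimum cut: (1,2)
Partition: S = [0, 1], T = [2, 3, 4, 5, 6, 7, 8, 9, 10, 11, 12, 13]

Max-flow min-cut theorem verified: both equal 9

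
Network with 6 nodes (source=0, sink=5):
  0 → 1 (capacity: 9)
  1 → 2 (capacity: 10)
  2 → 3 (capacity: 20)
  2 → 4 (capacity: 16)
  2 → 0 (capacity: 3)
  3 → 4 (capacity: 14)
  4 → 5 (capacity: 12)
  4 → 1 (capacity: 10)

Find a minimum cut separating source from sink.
Min cut value = 9, edges: (0,1)

Min cut value: 9
Partition: S = [0], T = [1, 2, 3, 4, 5]
Cut edges: (0,1)

By max-flow min-cut theorem, max flow = min cut = 9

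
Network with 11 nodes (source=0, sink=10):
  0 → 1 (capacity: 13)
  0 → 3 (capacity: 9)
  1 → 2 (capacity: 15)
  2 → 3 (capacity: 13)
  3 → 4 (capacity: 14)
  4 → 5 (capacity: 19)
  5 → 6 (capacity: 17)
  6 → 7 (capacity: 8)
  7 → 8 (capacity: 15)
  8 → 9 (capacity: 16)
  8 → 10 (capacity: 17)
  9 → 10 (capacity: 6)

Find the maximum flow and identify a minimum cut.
Max flow = 8, Min cut edges: (6,7)

Maximum flow: 8
Minimum cut: (6,7)
Partition: S = [0, 1, 2, 3, 4, 5, 6], T = [7, 8, 9, 10]

Max-flow min-cut theorem verified: both equal 8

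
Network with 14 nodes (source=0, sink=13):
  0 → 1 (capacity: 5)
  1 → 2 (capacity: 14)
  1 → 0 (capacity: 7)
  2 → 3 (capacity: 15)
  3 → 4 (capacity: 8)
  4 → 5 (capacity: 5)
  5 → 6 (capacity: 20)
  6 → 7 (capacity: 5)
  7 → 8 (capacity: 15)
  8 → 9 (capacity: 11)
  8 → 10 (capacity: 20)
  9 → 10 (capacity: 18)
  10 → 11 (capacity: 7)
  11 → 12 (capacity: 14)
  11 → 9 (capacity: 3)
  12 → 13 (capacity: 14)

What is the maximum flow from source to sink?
Maximum flow = 5

Max flow: 5

Flow assignment:
  0 → 1: 5/5
  1 → 2: 5/14
  2 → 3: 5/15
  3 → 4: 5/8
  4 → 5: 5/5
  5 → 6: 5/20
  6 → 7: 5/5
  7 → 8: 5/15
  8 → 10: 5/20
  10 → 11: 5/7
  11 → 12: 5/14
  12 → 13: 5/14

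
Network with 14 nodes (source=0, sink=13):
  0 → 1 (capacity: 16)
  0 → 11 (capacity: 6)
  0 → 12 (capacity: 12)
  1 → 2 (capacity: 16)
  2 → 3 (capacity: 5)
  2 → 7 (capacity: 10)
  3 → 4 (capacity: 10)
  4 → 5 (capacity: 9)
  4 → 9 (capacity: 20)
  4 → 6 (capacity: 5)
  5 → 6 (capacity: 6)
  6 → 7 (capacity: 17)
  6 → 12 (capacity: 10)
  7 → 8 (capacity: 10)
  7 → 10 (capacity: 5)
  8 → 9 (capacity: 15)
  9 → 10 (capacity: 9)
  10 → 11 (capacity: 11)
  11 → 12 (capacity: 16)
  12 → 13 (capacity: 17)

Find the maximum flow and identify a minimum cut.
Max flow = 17, Min cut edges: (12,13)

Maximum flow: 17
Minimum cut: (12,13)
Partition: S = [0, 1, 2, 3, 4, 5, 6, 7, 8, 9, 10, 11, 12], T = [13]

Max-flow min-cut theorem verified: both equal 17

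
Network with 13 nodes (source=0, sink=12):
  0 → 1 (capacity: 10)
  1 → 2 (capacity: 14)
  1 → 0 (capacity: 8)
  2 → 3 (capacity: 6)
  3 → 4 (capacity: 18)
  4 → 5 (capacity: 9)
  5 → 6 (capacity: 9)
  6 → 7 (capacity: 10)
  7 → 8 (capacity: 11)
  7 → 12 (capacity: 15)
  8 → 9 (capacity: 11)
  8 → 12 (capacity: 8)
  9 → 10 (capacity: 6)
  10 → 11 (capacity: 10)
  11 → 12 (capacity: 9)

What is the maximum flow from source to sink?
Maximum flow = 6

Max flow: 6

Flow assignment:
  0 → 1: 6/10
  1 → 2: 6/14
  2 → 3: 6/6
  3 → 4: 6/18
  4 → 5: 6/9
  5 → 6: 6/9
  6 → 7: 6/10
  7 → 12: 6/15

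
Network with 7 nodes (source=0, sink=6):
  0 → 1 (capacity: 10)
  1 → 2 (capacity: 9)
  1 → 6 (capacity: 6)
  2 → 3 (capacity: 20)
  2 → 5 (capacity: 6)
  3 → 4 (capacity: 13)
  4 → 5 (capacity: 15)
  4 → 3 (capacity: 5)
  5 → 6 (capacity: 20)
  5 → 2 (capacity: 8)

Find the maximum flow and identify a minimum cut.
Max flow = 10, Min cut edges: (0,1)

Maximum flow: 10
Minimum cut: (0,1)
Partition: S = [0], T = [1, 2, 3, 4, 5, 6]

Max-flow min-cut theorem verified: both equal 10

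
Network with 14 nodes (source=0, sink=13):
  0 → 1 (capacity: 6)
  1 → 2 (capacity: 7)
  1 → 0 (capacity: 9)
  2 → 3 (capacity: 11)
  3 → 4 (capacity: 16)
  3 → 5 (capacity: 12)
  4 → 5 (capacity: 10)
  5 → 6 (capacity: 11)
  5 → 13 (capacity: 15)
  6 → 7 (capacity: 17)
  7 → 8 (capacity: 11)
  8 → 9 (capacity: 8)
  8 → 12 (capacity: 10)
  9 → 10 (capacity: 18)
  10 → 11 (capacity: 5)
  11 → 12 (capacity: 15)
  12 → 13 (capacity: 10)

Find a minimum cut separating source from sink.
Min cut value = 6, edges: (0,1)

Min cut value: 6
Partition: S = [0], T = [1, 2, 3, 4, 5, 6, 7, 8, 9, 10, 11, 12, 13]
Cut edges: (0,1)

By max-flow min-cut theorem, max flow = min cut = 6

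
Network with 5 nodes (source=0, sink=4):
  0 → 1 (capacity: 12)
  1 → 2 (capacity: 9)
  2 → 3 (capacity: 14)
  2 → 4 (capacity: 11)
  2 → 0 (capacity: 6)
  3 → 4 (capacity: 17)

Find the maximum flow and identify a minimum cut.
Max flow = 9, Min cut edges: (1,2)

Maximum flow: 9
Minimum cut: (1,2)
Partition: S = [0, 1], T = [2, 3, 4]

Max-flow min-cut theorem verified: both equal 9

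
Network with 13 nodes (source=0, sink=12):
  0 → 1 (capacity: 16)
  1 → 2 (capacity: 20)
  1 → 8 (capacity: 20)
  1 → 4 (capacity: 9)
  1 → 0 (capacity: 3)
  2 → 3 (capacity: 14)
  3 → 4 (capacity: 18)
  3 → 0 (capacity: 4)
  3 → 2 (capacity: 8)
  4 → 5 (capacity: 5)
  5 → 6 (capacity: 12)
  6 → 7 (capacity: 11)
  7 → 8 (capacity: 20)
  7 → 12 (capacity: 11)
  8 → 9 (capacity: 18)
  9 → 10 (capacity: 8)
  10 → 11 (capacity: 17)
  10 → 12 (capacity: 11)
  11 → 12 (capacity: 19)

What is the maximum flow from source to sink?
Maximum flow = 13

Max flow: 13

Flow assignment:
  0 → 1: 13/16
  1 → 8: 8/20
  1 → 4: 5/9
  4 → 5: 5/5
  5 → 6: 5/12
  6 → 7: 5/11
  7 → 12: 5/11
  8 → 9: 8/18
  9 → 10: 8/8
  10 → 12: 8/11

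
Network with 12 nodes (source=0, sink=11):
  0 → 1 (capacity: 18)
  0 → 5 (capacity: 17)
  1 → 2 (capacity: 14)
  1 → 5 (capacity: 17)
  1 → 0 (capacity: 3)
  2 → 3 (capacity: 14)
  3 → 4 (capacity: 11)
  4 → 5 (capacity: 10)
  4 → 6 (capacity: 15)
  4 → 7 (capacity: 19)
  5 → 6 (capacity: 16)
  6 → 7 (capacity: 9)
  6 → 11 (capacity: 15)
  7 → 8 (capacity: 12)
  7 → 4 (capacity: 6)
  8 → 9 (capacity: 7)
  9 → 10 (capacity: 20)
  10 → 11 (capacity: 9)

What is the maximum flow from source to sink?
Maximum flow = 22

Max flow: 22

Flow assignment:
  0 → 1: 11/18
  0 → 5: 11/17
  1 → 2: 11/14
  2 → 3: 11/14
  3 → 4: 11/11
  4 → 5: 5/10
  4 → 7: 6/19
  5 → 6: 16/16
  6 → 7: 1/9
  6 → 11: 15/15
  7 → 8: 7/12
  8 → 9: 7/7
  9 → 10: 7/20
  10 → 11: 7/9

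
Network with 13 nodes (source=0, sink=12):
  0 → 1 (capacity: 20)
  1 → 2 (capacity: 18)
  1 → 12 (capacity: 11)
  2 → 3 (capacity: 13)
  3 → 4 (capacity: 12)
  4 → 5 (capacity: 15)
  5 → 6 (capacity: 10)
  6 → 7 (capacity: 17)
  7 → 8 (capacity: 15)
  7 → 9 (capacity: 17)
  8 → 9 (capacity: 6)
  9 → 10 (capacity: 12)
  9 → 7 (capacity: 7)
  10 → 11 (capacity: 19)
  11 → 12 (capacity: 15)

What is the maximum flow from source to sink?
Maximum flow = 20

Max flow: 20

Flow assignment:
  0 → 1: 20/20
  1 → 2: 9/18
  1 → 12: 11/11
  2 → 3: 9/13
  3 → 4: 9/12
  4 → 5: 9/15
  5 → 6: 9/10
  6 → 7: 9/17
  7 → 9: 9/17
  9 → 10: 9/12
  10 → 11: 9/19
  11 → 12: 9/15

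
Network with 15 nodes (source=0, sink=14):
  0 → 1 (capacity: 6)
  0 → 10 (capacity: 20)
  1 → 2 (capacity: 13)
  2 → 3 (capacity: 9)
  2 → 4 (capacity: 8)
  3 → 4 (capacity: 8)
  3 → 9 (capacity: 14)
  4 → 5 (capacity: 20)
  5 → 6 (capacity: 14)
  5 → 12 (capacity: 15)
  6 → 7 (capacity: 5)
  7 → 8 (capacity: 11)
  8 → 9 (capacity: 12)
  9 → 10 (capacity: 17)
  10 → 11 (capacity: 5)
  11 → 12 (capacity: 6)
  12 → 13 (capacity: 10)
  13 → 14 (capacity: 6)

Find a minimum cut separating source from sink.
Min cut value = 6, edges: (13,14)

Min cut value: 6
Partition: S = [0, 1, 2, 3, 4, 5, 6, 7, 8, 9, 10, 11, 12, 13], T = [14]
Cut edges: (13,14)

By max-flow min-cut theorem, max flow = min cut = 6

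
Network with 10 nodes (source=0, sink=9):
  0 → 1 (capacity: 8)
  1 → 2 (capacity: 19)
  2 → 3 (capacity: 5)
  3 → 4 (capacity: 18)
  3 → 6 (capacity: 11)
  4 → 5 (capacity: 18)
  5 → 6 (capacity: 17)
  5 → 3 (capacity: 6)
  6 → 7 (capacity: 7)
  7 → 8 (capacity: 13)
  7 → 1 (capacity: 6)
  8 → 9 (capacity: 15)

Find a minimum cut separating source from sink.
Min cut value = 5, edges: (2,3)

Min cut value: 5
Partition: S = [0, 1, 2], T = [3, 4, 5, 6, 7, 8, 9]
Cut edges: (2,3)

By max-flow min-cut theorem, max flow = min cut = 5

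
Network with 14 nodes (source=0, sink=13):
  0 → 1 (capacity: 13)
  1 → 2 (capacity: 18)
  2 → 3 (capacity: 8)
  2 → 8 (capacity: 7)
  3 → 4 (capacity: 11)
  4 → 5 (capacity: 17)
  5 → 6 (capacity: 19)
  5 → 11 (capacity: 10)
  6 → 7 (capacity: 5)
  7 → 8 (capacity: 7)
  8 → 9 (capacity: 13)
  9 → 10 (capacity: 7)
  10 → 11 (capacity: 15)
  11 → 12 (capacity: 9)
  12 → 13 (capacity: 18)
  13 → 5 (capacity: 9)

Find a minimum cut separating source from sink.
Min cut value = 9, edges: (11,12)

Min cut value: 9
Partition: S = [0, 1, 2, 3, 4, 5, 6, 7, 8, 9, 10, 11], T = [12, 13]
Cut edges: (11,12)

By max-flow min-cut theorem, max flow = min cut = 9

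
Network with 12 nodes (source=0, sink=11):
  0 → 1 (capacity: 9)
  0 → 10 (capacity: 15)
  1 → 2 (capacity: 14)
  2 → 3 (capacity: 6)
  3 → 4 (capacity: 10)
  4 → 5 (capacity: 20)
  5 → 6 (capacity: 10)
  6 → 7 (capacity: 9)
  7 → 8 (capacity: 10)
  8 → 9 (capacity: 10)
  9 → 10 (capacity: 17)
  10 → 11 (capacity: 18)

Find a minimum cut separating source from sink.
Min cut value = 18, edges: (10,11)

Min cut value: 18
Partition: S = [0, 1, 2, 3, 4, 5, 6, 7, 8, 9, 10], T = [11]
Cut edges: (10,11)

By max-flow min-cut theorem, max flow = min cut = 18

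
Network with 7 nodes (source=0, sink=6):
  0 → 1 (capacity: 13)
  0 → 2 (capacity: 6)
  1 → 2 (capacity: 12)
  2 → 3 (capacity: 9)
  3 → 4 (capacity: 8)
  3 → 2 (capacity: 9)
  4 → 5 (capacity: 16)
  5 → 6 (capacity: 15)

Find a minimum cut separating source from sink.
Min cut value = 8, edges: (3,4)

Min cut value: 8
Partition: S = [0, 1, 2, 3], T = [4, 5, 6]
Cut edges: (3,4)

By max-flow min-cut theorem, max flow = min cut = 8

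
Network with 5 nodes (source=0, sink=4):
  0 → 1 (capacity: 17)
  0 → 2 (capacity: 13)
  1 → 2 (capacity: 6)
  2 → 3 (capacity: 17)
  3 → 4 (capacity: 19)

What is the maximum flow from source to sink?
Maximum flow = 17

Max flow: 17

Flow assignment:
  0 → 1: 6/17
  0 → 2: 11/13
  1 → 2: 6/6
  2 → 3: 17/17
  3 → 4: 17/19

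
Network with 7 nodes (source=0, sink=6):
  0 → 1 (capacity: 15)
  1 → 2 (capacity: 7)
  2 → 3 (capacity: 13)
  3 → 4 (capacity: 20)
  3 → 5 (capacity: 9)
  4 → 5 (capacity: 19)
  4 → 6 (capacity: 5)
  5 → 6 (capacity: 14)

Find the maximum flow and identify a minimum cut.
Max flow = 7, Min cut edges: (1,2)

Maximum flow: 7
Minimum cut: (1,2)
Partition: S = [0, 1], T = [2, 3, 4, 5, 6]

Max-flow min-cut theorem verified: both equal 7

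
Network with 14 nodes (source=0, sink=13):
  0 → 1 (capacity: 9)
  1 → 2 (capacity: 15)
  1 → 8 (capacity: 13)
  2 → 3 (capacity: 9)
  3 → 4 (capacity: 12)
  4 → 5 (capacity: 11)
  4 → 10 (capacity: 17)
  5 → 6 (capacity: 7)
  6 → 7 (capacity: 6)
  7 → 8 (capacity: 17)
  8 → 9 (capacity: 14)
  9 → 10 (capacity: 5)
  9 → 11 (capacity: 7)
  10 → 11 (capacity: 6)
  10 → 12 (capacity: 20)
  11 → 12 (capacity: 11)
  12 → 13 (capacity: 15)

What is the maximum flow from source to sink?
Maximum flow = 9

Max flow: 9

Flow assignment:
  0 → 1: 9/9
  1 → 8: 9/13
  8 → 9: 9/14
  9 → 10: 5/5
  9 → 11: 4/7
  10 → 12: 5/20
  11 → 12: 4/11
  12 → 13: 9/15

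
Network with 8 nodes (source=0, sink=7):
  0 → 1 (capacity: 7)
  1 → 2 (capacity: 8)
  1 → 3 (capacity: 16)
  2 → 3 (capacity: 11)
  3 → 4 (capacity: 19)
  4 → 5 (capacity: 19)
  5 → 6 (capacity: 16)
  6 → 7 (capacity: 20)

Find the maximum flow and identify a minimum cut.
Max flow = 7, Min cut edges: (0,1)

Maximum flow: 7
Minimum cut: (0,1)
Partition: S = [0], T = [1, 2, 3, 4, 5, 6, 7]

Max-flow min-cut theorem verified: both equal 7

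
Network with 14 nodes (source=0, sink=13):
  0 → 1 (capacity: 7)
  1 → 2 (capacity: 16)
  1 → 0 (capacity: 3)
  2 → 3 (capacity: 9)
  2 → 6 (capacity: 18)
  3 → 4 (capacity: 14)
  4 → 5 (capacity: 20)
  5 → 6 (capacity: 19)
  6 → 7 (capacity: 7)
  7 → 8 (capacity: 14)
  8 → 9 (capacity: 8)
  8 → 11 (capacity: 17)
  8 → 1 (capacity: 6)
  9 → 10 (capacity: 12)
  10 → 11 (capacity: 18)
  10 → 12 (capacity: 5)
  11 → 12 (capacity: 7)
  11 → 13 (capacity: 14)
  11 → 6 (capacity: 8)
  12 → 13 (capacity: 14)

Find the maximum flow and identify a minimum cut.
Max flow = 7, Min cut edges: (6,7)

Maximum flow: 7
Minimum cut: (6,7)
Partition: S = [0, 1, 2, 3, 4, 5, 6], T = [7, 8, 9, 10, 11, 12, 13]

Max-flow min-cut theorem verified: both equal 7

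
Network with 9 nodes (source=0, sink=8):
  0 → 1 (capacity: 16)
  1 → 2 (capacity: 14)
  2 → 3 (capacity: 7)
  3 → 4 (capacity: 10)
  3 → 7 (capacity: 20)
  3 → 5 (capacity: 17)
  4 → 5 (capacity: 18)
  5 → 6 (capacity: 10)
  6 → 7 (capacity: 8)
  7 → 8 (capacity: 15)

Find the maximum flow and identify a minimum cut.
Max flow = 7, Min cut edges: (2,3)

Maximum flow: 7
Minimum cut: (2,3)
Partition: S = [0, 1, 2], T = [3, 4, 5, 6, 7, 8]

Max-flow min-cut theorem verified: both equal 7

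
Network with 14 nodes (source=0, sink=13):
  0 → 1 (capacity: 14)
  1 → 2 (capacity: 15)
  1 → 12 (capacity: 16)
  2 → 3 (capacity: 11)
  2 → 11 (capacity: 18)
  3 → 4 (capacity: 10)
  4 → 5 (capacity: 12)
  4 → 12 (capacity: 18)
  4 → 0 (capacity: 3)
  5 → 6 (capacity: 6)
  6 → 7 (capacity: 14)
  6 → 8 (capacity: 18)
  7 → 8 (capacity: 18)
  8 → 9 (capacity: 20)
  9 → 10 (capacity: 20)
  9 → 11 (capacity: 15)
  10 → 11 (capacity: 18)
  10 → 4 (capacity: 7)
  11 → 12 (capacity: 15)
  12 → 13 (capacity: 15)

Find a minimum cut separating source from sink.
Min cut value = 14, edges: (0,1)

Min cut value: 14
Partition: S = [0], T = [1, 2, 3, 4, 5, 6, 7, 8, 9, 10, 11, 12, 13]
Cut edges: (0,1)

By max-flow min-cut theorem, max flow = min cut = 14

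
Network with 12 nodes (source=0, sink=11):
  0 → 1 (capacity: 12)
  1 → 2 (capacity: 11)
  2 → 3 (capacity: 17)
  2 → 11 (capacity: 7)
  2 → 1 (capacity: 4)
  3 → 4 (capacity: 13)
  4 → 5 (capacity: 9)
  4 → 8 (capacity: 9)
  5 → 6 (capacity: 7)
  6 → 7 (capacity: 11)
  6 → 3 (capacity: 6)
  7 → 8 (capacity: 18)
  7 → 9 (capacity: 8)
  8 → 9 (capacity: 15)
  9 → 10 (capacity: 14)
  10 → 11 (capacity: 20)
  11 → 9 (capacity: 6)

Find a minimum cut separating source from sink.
Min cut value = 11, edges: (1,2)

Min cut value: 11
Partition: S = [0, 1], T = [2, 3, 4, 5, 6, 7, 8, 9, 10, 11]
Cut edges: (1,2)

By max-flow min-cut theorem, max flow = min cut = 11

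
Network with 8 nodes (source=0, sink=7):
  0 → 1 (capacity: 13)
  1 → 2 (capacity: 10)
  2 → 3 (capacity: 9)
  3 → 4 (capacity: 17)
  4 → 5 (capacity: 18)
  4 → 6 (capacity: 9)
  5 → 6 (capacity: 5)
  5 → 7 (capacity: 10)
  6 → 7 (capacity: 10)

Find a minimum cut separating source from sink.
Min cut value = 9, edges: (2,3)

Min cut value: 9
Partition: S = [0, 1, 2], T = [3, 4, 5, 6, 7]
Cut edges: (2,3)

By max-flow min-cut theorem, max flow = min cut = 9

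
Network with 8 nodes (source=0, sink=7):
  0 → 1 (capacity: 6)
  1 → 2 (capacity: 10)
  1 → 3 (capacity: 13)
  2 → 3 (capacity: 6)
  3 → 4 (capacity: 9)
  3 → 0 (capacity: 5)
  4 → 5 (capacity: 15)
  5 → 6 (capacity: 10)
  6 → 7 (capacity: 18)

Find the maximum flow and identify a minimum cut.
Max flow = 6, Min cut edges: (0,1)

Maximum flow: 6
Minimum cut: (0,1)
Partition: S = [0], T = [1, 2, 3, 4, 5, 6, 7]

Max-flow min-cut theorem verified: both equal 6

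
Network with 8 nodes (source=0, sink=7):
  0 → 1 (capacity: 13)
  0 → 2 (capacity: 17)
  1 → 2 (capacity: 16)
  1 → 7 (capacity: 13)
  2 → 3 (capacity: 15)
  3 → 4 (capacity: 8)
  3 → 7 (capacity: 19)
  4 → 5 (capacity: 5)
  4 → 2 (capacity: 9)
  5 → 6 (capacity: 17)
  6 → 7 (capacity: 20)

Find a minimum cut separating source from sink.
Min cut value = 28, edges: (1,7), (2,3)

Min cut value: 28
Partition: S = [0, 1, 2], T = [3, 4, 5, 6, 7]
Cut edges: (1,7), (2,3)

By max-flow min-cut theorem, max flow = min cut = 28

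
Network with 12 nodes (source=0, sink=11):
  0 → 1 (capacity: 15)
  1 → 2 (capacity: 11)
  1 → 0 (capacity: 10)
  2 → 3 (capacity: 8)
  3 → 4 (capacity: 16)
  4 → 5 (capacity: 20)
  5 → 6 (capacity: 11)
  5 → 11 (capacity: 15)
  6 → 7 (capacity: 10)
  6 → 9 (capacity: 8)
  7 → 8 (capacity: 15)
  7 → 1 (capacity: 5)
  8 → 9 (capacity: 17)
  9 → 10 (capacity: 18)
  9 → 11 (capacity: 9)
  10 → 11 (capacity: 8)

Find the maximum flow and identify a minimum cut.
Max flow = 8, Min cut edges: (2,3)

Maximum flow: 8
Minimum cut: (2,3)
Partition: S = [0, 1, 2], T = [3, 4, 5, 6, 7, 8, 9, 10, 11]

Max-flow min-cut theorem verified: both equal 8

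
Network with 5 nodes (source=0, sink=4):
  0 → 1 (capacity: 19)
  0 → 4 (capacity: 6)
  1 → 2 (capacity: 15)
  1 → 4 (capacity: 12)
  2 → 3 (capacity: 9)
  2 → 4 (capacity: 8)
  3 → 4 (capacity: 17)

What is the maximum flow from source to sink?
Maximum flow = 25

Max flow: 25

Flow assignment:
  0 → 1: 19/19
  0 → 4: 6/6
  1 → 2: 7/15
  1 → 4: 12/12
  2 → 4: 7/8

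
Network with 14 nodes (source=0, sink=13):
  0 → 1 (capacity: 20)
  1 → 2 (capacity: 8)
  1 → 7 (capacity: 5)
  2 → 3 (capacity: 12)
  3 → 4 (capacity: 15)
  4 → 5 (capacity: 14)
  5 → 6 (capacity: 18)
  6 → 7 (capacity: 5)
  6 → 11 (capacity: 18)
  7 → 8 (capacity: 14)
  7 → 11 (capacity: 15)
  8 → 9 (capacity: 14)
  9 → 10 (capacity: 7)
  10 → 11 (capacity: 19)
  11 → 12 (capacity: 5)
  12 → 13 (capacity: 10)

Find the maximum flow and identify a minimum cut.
Max flow = 5, Min cut edges: (11,12)

Maximum flow: 5
Minimum cut: (11,12)
Partition: S = [0, 1, 2, 3, 4, 5, 6, 7, 8, 9, 10, 11], T = [12, 13]

Max-flow min-cut theorem verified: both equal 5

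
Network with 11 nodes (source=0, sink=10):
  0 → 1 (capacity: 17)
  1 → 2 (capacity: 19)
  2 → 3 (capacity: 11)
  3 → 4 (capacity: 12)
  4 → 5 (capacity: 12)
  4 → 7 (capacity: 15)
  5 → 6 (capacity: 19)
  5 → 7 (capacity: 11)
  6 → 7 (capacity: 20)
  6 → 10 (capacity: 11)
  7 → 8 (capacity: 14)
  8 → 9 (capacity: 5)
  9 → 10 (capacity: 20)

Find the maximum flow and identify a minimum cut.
Max flow = 11, Min cut edges: (2,3)

Maximum flow: 11
Minimum cut: (2,3)
Partition: S = [0, 1, 2], T = [3, 4, 5, 6, 7, 8, 9, 10]

Max-flow min-cut theorem verified: both equal 11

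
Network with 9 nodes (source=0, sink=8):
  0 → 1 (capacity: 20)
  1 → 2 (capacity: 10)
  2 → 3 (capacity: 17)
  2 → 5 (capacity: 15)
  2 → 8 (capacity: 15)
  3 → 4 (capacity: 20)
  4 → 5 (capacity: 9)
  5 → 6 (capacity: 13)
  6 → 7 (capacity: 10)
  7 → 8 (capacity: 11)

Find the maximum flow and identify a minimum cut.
Max flow = 10, Min cut edges: (1,2)

Maximum flow: 10
Minimum cut: (1,2)
Partition: S = [0, 1], T = [2, 3, 4, 5, 6, 7, 8]

Max-flow min-cut theorem verified: both equal 10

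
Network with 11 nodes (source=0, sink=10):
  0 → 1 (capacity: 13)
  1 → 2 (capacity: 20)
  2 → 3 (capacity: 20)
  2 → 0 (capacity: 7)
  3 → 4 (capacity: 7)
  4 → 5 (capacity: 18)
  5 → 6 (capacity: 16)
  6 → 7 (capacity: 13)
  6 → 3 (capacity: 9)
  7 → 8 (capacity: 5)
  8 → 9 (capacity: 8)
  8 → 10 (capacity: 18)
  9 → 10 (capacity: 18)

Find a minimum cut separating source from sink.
Min cut value = 5, edges: (7,8)

Min cut value: 5
Partition: S = [0, 1, 2, 3, 4, 5, 6, 7], T = [8, 9, 10]
Cut edges: (7,8)

By max-flow min-cut theorem, max flow = min cut = 5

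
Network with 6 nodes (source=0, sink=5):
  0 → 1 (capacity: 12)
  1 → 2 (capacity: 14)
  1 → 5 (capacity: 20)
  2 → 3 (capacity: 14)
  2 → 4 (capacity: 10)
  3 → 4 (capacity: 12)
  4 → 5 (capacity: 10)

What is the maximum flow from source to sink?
Maximum flow = 12

Max flow: 12

Flow assignment:
  0 → 1: 12/12
  1 → 5: 12/20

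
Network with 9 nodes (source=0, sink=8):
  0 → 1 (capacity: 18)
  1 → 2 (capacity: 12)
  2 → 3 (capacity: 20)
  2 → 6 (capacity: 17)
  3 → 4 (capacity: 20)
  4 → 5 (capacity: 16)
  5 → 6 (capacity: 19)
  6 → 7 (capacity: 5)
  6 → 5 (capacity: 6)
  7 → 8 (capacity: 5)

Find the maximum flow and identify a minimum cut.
Max flow = 5, Min cut edges: (7,8)

Maximum flow: 5
Minimum cut: (7,8)
Partition: S = [0, 1, 2, 3, 4, 5, 6, 7], T = [8]

Max-flow min-cut theorem verified: both equal 5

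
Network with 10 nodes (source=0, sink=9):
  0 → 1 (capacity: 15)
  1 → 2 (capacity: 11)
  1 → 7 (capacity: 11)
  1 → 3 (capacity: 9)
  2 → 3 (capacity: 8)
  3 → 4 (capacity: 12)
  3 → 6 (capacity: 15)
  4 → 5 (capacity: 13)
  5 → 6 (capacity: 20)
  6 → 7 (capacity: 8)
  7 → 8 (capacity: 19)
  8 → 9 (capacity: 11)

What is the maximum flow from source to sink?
Maximum flow = 11

Max flow: 11

Flow assignment:
  0 → 1: 11/15
  1 → 7: 7/11
  1 → 3: 4/9
  3 → 6: 4/15
  6 → 7: 4/8
  7 → 8: 11/19
  8 → 9: 11/11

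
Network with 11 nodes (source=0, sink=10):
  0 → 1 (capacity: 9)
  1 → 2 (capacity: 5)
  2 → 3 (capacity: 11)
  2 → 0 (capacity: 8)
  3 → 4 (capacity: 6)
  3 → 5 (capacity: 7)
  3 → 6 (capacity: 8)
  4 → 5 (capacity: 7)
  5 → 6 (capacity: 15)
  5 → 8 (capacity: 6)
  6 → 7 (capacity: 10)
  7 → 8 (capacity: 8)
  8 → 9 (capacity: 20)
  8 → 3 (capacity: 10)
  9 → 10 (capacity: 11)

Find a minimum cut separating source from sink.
Min cut value = 5, edges: (1,2)

Min cut value: 5
Partition: S = [0, 1], T = [2, 3, 4, 5, 6, 7, 8, 9, 10]
Cut edges: (1,2)

By max-flow min-cut theorem, max flow = min cut = 5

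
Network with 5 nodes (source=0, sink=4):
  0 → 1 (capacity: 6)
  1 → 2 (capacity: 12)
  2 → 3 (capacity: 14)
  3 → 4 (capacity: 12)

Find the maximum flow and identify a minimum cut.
Max flow = 6, Min cut edges: (0,1)

Maximum flow: 6
Minimum cut: (0,1)
Partition: S = [0], T = [1, 2, 3, 4]

Max-flow min-cut theorem verified: both equal 6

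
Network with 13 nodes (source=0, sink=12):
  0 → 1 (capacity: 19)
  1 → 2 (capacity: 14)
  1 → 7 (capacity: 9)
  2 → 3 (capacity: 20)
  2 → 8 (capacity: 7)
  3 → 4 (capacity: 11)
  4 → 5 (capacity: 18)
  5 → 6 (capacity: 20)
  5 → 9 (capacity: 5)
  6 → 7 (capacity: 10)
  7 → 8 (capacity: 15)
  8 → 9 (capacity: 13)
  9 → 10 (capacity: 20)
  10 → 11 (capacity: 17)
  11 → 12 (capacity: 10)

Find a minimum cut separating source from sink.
Min cut value = 10, edges: (11,12)

Min cut value: 10
Partition: S = [0, 1, 2, 3, 4, 5, 6, 7, 8, 9, 10, 11], T = [12]
Cut edges: (11,12)

By max-flow min-cut theorem, max flow = min cut = 10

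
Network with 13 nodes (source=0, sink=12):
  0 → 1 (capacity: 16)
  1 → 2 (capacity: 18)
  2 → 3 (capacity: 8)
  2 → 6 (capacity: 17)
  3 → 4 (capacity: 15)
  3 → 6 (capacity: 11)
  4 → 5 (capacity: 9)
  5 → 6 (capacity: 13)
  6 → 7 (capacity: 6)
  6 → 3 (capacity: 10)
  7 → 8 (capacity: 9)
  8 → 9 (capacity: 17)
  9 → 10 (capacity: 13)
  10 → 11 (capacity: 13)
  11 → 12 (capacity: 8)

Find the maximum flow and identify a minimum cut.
Max flow = 6, Min cut edges: (6,7)

Maximum flow: 6
Minimum cut: (6,7)
Partition: S = [0, 1, 2, 3, 4, 5, 6], T = [7, 8, 9, 10, 11, 12]

Max-flow min-cut theorem verified: both equal 6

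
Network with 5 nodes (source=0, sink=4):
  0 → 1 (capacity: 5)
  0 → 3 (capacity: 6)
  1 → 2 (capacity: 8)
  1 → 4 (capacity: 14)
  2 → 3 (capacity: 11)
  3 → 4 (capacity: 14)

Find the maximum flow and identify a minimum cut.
Max flow = 11, Min cut edges: (0,1), (0,3)

Maximum flow: 11
Minimum cut: (0,1), (0,3)
Partition: S = [0], T = [1, 2, 3, 4]

Max-flow min-cut theorem verified: both equal 11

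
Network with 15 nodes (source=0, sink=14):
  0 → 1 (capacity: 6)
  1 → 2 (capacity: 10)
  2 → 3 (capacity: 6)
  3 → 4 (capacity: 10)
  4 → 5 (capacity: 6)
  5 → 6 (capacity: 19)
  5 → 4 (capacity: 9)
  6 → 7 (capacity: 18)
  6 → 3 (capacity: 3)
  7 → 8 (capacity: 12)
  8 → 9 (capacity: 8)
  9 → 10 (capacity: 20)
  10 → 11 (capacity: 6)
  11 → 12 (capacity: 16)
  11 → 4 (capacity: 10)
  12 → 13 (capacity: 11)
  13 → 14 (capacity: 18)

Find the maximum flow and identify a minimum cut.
Max flow = 6, Min cut edges: (10,11)

Maximum flow: 6
Minimum cut: (10,11)
Partition: S = [0, 1, 2, 3, 4, 5, 6, 7, 8, 9, 10], T = [11, 12, 13, 14]

Max-flow min-cut theorem verified: both equal 6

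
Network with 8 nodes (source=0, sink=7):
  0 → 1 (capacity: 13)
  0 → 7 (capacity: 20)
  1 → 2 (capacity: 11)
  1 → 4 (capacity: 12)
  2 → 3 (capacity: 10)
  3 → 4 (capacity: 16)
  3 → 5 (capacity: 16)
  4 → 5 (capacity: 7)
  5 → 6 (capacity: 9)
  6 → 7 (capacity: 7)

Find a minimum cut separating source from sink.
Min cut value = 27, edges: (0,7), (6,7)

Min cut value: 27
Partition: S = [0, 1, 2, 3, 4, 5, 6], T = [7]
Cut edges: (0,7), (6,7)

By max-flow min-cut theorem, max flow = min cut = 27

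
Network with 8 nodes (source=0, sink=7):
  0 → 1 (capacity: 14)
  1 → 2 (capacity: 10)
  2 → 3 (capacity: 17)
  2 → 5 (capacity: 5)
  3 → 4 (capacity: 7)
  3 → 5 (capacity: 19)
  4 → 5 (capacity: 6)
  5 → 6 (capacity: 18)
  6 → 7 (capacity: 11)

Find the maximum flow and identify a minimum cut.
Max flow = 10, Min cut edges: (1,2)

Maximum flow: 10
Minimum cut: (1,2)
Partition: S = [0, 1], T = [2, 3, 4, 5, 6, 7]

Max-flow min-cut theorem verified: both equal 10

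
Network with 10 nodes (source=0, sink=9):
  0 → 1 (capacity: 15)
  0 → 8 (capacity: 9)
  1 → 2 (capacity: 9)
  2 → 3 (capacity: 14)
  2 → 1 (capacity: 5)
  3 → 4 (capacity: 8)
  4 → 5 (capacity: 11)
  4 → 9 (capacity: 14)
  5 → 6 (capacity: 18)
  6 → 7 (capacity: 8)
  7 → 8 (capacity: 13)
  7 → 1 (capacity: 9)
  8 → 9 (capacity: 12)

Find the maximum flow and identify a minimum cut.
Max flow = 17, Min cut edges: (0,8), (3,4)

Maximum flow: 17
Minimum cut: (0,8), (3,4)
Partition: S = [0, 1, 2, 3], T = [4, 5, 6, 7, 8, 9]

Max-flow min-cut theorem verified: both equal 17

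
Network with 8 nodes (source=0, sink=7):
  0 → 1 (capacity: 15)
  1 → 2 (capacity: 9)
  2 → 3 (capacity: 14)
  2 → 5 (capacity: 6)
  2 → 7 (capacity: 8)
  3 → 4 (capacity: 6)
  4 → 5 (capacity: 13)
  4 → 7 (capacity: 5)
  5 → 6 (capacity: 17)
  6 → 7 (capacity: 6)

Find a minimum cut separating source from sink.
Min cut value = 9, edges: (1,2)

Min cut value: 9
Partition: S = [0, 1], T = [2, 3, 4, 5, 6, 7]
Cut edges: (1,2)

By max-flow min-cut theorem, max flow = min cut = 9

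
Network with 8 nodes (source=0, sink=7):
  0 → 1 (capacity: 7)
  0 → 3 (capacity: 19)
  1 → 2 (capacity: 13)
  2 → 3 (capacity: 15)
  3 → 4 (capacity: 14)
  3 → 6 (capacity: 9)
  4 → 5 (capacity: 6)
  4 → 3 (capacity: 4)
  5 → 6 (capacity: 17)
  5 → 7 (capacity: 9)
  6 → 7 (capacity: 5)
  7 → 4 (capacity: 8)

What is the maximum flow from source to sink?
Maximum flow = 11

Max flow: 11

Flow assignment:
  0 → 1: 4/7
  0 → 3: 7/19
  1 → 2: 4/13
  2 → 3: 4/15
  3 → 4: 6/14
  3 → 6: 5/9
  4 → 5: 6/6
  5 → 7: 6/9
  6 → 7: 5/5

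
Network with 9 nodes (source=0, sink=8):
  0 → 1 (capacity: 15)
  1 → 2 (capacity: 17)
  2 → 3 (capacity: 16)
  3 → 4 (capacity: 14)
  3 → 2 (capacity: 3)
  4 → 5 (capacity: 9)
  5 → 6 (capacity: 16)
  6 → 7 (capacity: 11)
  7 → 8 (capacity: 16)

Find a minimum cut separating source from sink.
Min cut value = 9, edges: (4,5)

Min cut value: 9
Partition: S = [0, 1, 2, 3, 4], T = [5, 6, 7, 8]
Cut edges: (4,5)

By max-flow min-cut theorem, max flow = min cut = 9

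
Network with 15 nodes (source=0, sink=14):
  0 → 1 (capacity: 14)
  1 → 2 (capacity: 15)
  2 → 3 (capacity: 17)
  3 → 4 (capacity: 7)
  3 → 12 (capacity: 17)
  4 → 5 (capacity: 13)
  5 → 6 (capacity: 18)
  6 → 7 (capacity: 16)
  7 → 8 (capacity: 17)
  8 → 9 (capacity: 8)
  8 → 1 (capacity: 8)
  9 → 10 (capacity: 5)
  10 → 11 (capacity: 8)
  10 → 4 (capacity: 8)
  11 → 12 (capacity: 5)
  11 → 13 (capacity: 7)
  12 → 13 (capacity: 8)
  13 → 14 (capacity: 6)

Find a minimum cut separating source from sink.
Min cut value = 6, edges: (13,14)

Min cut value: 6
Partition: S = [0, 1, 2, 3, 4, 5, 6, 7, 8, 9, 10, 11, 12, 13], T = [14]
Cut edges: (13,14)

By max-flow min-cut theorem, max flow = min cut = 6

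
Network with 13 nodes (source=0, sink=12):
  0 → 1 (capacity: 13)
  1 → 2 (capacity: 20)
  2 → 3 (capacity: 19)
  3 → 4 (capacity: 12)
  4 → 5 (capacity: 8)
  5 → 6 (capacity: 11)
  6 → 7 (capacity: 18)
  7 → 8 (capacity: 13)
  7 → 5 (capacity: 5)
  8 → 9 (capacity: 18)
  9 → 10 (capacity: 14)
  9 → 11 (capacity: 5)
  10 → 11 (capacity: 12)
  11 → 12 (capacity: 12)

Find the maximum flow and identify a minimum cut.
Max flow = 8, Min cut edges: (4,5)

Maximum flow: 8
Minimum cut: (4,5)
Partition: S = [0, 1, 2, 3, 4], T = [5, 6, 7, 8, 9, 10, 11, 12]

Max-flow min-cut theorem verified: both equal 8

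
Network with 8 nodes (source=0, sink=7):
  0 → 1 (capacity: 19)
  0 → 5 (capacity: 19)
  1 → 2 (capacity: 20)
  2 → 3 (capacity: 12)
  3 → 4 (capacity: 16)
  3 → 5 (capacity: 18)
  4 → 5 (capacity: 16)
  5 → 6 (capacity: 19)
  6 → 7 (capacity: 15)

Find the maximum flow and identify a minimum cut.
Max flow = 15, Min cut edges: (6,7)

Maximum flow: 15
Minimum cut: (6,7)
Partition: S = [0, 1, 2, 3, 4, 5, 6], T = [7]

Max-flow min-cut theorem verified: both equal 15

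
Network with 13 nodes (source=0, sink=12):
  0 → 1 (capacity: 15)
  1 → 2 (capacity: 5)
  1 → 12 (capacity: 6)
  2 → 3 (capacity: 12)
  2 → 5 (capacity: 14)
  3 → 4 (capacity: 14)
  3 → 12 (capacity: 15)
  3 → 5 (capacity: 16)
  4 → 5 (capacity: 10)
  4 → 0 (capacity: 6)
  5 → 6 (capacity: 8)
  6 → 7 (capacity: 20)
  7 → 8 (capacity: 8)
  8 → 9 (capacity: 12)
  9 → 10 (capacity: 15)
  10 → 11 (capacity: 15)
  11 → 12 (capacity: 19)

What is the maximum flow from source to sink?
Maximum flow = 11

Max flow: 11

Flow assignment:
  0 → 1: 11/15
  1 → 2: 5/5
  1 → 12: 6/6
  2 → 3: 5/12
  3 → 12: 5/15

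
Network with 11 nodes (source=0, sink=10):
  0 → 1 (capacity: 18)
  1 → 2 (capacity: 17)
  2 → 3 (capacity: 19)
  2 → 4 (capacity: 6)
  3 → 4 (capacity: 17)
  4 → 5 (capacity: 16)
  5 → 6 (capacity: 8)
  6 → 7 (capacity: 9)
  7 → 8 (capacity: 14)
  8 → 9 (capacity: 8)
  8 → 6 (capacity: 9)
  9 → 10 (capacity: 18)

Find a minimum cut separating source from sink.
Min cut value = 8, edges: (8,9)

Min cut value: 8
Partition: S = [0, 1, 2, 3, 4, 5, 6, 7, 8], T = [9, 10]
Cut edges: (8,9)

By max-flow min-cut theorem, max flow = min cut = 8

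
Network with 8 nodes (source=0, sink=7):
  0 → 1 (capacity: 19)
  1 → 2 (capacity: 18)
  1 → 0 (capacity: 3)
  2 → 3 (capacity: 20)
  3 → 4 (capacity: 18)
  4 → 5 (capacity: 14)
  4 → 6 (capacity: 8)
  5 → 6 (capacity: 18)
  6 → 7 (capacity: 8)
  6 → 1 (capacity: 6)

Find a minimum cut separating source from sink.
Min cut value = 8, edges: (6,7)

Min cut value: 8
Partition: S = [0, 1, 2, 3, 4, 5, 6], T = [7]
Cut edges: (6,7)

By max-flow min-cut theorem, max flow = min cut = 8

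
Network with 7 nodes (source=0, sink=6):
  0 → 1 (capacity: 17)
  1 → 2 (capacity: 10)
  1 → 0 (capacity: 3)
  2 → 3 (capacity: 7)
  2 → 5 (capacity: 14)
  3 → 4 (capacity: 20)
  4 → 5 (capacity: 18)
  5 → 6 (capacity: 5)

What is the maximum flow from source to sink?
Maximum flow = 5

Max flow: 5

Flow assignment:
  0 → 1: 5/17
  1 → 2: 5/10
  2 → 5: 5/14
  5 → 6: 5/5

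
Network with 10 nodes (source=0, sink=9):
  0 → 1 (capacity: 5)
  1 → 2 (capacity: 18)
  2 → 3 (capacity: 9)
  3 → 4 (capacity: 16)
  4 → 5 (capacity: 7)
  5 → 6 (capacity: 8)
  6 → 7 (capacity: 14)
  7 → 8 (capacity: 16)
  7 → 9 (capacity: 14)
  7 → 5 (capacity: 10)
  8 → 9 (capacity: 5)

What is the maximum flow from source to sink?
Maximum flow = 5

Max flow: 5

Flow assignment:
  0 → 1: 5/5
  1 → 2: 5/18
  2 → 3: 5/9
  3 → 4: 5/16
  4 → 5: 5/7
  5 → 6: 5/8
  6 → 7: 5/14
  7 → 9: 5/14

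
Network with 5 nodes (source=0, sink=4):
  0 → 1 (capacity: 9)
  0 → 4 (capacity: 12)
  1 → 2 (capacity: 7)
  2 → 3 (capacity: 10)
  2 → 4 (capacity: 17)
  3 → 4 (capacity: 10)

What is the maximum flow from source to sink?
Maximum flow = 19

Max flow: 19

Flow assignment:
  0 → 1: 7/9
  0 → 4: 12/12
  1 → 2: 7/7
  2 → 4: 7/17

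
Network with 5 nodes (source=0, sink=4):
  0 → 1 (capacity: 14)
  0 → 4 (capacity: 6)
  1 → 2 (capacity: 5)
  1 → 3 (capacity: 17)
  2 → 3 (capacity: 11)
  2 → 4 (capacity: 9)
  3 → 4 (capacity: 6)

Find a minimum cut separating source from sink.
Min cut value = 17, edges: (0,4), (1,2), (3,4)

Min cut value: 17
Partition: S = [0, 1, 3], T = [2, 4]
Cut edges: (0,4), (1,2), (3,4)

By max-flow min-cut theorem, max flow = min cut = 17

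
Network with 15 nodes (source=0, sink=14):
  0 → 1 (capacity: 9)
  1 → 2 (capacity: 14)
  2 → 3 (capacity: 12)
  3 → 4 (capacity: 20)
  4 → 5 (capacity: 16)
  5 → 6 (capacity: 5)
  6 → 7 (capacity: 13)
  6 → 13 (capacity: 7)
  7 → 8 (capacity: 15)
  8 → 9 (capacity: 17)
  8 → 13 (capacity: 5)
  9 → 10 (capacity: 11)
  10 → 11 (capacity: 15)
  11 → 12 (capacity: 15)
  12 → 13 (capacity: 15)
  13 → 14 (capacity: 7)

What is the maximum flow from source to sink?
Maximum flow = 5

Max flow: 5

Flow assignment:
  0 → 1: 5/9
  1 → 2: 5/14
  2 → 3: 5/12
  3 → 4: 5/20
  4 → 5: 5/16
  5 → 6: 5/5
  6 → 13: 5/7
  13 → 14: 5/7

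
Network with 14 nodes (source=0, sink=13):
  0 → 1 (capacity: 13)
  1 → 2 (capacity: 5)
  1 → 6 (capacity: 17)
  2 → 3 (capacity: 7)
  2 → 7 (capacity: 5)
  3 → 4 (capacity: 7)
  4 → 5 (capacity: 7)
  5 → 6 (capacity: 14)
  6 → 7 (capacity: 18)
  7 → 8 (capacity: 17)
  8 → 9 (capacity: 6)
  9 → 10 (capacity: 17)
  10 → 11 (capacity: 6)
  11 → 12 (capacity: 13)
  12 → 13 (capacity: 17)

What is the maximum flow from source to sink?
Maximum flow = 6

Max flow: 6

Flow assignment:
  0 → 1: 6/13
  1 → 6: 6/17
  6 → 7: 6/18
  7 → 8: 6/17
  8 → 9: 6/6
  9 → 10: 6/17
  10 → 11: 6/6
  11 → 12: 6/13
  12 → 13: 6/17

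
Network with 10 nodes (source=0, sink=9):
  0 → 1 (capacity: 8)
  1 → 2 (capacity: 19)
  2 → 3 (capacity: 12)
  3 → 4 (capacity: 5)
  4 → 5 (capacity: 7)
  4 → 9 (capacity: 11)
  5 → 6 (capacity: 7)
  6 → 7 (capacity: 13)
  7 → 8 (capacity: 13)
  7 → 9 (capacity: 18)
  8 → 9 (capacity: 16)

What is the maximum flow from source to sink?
Maximum flow = 5

Max flow: 5

Flow assignment:
  0 → 1: 5/8
  1 → 2: 5/19
  2 → 3: 5/12
  3 → 4: 5/5
  4 → 9: 5/11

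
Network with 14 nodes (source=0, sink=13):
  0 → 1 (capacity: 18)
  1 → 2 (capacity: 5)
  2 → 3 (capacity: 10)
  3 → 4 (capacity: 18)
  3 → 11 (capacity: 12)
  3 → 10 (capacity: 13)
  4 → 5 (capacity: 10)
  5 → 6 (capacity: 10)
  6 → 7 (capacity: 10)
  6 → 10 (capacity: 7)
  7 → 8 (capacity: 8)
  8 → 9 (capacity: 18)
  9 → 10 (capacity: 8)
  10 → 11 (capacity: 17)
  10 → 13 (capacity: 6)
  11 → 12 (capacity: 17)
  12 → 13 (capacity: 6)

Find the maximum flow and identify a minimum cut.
Max flow = 5, Min cut edges: (1,2)

Maximum flow: 5
Minimum cut: (1,2)
Partition: S = [0, 1], T = [2, 3, 4, 5, 6, 7, 8, 9, 10, 11, 12, 13]

Max-flow min-cut theorem verified: both equal 5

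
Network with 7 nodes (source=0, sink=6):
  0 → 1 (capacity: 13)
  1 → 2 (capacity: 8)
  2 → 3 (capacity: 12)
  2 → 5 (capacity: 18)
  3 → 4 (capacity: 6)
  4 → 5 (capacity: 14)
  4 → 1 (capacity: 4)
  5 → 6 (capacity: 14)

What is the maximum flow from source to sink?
Maximum flow = 8

Max flow: 8

Flow assignment:
  0 → 1: 8/13
  1 → 2: 8/8
  2 → 5: 8/18
  5 → 6: 8/14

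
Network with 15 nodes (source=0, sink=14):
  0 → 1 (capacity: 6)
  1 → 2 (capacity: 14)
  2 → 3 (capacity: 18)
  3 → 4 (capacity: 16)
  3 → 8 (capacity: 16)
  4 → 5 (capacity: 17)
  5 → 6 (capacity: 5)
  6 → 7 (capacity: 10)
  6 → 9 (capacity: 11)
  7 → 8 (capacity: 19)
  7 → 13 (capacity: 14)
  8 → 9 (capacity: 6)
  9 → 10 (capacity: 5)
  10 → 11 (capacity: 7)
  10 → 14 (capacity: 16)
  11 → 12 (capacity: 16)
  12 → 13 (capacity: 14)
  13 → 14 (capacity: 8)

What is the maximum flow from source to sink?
Maximum flow = 6

Max flow: 6

Flow assignment:
  0 → 1: 6/6
  1 → 2: 6/14
  2 → 3: 6/18
  3 → 4: 1/16
  3 → 8: 5/16
  4 → 5: 1/17
  5 → 6: 1/5
  6 → 7: 1/10
  7 → 13: 1/14
  8 → 9: 5/6
  9 → 10: 5/5
  10 → 14: 5/16
  13 → 14: 1/8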